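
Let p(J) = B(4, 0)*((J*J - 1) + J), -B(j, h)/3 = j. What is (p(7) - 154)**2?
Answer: 662596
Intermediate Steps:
B(j, h) = -3*j
p(J) = 12 - 12*J - 12*J**2 (p(J) = (-3*4)*((J*J - 1) + J) = -12*((J**2 - 1) + J) = -12*((-1 + J**2) + J) = -12*(-1 + J + J**2) = 12 - 12*J - 12*J**2)
(p(7) - 154)**2 = ((12 - 12*7 - 12*7**2) - 154)**2 = ((12 - 84 - 12*49) - 154)**2 = ((12 - 84 - 588) - 154)**2 = (-660 - 154)**2 = (-814)**2 = 662596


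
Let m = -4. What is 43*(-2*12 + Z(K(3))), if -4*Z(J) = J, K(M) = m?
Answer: -989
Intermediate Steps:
K(M) = -4
Z(J) = -J/4
43*(-2*12 + Z(K(3))) = 43*(-2*12 - 1/4*(-4)) = 43*(-24 + 1) = 43*(-23) = -989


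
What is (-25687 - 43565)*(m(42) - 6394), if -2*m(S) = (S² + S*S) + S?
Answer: 566412108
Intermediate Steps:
m(S) = -S² - S/2 (m(S) = -((S² + S*S) + S)/2 = -((S² + S²) + S)/2 = -(2*S² + S)/2 = -(S + 2*S²)/2 = -S² - S/2)
(-25687 - 43565)*(m(42) - 6394) = (-25687 - 43565)*(-1*42*(½ + 42) - 6394) = -69252*(-1*42*85/2 - 6394) = -69252*(-1785 - 6394) = -69252*(-8179) = 566412108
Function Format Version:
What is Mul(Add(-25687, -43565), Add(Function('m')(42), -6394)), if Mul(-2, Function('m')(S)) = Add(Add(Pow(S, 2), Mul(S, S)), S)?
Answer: 566412108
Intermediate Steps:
Function('m')(S) = Add(Mul(-1, Pow(S, 2)), Mul(Rational(-1, 2), S)) (Function('m')(S) = Mul(Rational(-1, 2), Add(Add(Pow(S, 2), Mul(S, S)), S)) = Mul(Rational(-1, 2), Add(Add(Pow(S, 2), Pow(S, 2)), S)) = Mul(Rational(-1, 2), Add(Mul(2, Pow(S, 2)), S)) = Mul(Rational(-1, 2), Add(S, Mul(2, Pow(S, 2)))) = Add(Mul(-1, Pow(S, 2)), Mul(Rational(-1, 2), S)))
Mul(Add(-25687, -43565), Add(Function('m')(42), -6394)) = Mul(Add(-25687, -43565), Add(Mul(-1, 42, Add(Rational(1, 2), 42)), -6394)) = Mul(-69252, Add(Mul(-1, 42, Rational(85, 2)), -6394)) = Mul(-69252, Add(-1785, -6394)) = Mul(-69252, -8179) = 566412108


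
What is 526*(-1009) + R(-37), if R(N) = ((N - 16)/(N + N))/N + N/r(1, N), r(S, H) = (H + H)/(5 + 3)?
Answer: -1453138793/2738 ≈ -5.3073e+5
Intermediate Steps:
r(S, H) = H/4 (r(S, H) = (2*H)/8 = (2*H)*(1/8) = H/4)
R(N) = 4 + (-16 + N)/(2*N**2) (R(N) = ((N - 16)/(N + N))/N + N/((N/4)) = ((-16 + N)/((2*N)))/N + N*(4/N) = ((-16 + N)*(1/(2*N)))/N + 4 = ((-16 + N)/(2*N))/N + 4 = (-16 + N)/(2*N**2) + 4 = 4 + (-16 + N)/(2*N**2))
526*(-1009) + R(-37) = 526*(-1009) + (4 + (1/2)/(-37) - 8/(-37)**2) = -530734 + (4 + (1/2)*(-1/37) - 8*1/1369) = -530734 + (4 - 1/74 - 8/1369) = -530734 + 10899/2738 = -1453138793/2738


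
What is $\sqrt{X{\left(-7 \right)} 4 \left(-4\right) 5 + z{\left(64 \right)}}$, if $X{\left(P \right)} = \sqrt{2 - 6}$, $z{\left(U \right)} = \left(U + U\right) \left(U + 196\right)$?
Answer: $4 \sqrt{2080 - 10 i} \approx 182.43 - 0.43853 i$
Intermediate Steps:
$z{\left(U \right)} = 2 U \left(196 + U\right)$
$X{\left(P \right)} = 2 i$ ($X{\left(P \right)} = \sqrt{-4} = 2 i$)
$\sqrt{X{\left(-7 \right)} 4 \left(-4\right) 5 + z{\left(64 \right)}} = \sqrt{2 i 4 \left(-4\right) 5 + 2 \cdot 64 \left(196 + 64\right)} = \sqrt{2 i \left(\left(-16\right) 5\right) + 2 \cdot 64 \cdot 260} = \sqrt{2 i \left(-80\right) + 33280} = \sqrt{- 160 i + 33280} = \sqrt{33280 - 160 i}$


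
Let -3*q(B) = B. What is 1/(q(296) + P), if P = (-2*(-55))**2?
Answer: 3/36004 ≈ 8.3324e-5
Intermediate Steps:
q(B) = -B/3
P = 12100 (P = 110**2 = 12100)
1/(q(296) + P) = 1/(-1/3*296 + 12100) = 1/(-296/3 + 12100) = 1/(36004/3) = 3/36004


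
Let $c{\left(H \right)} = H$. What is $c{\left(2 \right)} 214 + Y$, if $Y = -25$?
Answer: $403$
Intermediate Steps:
$c{\left(2 \right)} 214 + Y = 2 \cdot 214 - 25 = 428 - 25 = 403$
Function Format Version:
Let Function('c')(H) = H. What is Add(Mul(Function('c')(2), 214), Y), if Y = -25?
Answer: 403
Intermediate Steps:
Add(Mul(Function('c')(2), 214), Y) = Add(Mul(2, 214), -25) = Add(428, -25) = 403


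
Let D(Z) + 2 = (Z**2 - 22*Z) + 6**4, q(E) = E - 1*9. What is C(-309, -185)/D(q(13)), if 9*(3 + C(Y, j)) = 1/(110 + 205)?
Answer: -4252/1732185 ≈ -0.0024547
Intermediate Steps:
q(E) = -9 + E (q(E) = E - 9 = -9 + E)
C(Y, j) = -8504/2835 (C(Y, j) = -3 + 1/(9*(110 + 205)) = -3 + (1/9)/315 = -3 + (1/9)*(1/315) = -3 + 1/2835 = -8504/2835)
D(Z) = 1294 + Z**2 - 22*Z (D(Z) = -2 + ((Z**2 - 22*Z) + 6**4) = -2 + ((Z**2 - 22*Z) + 1296) = -2 + (1296 + Z**2 - 22*Z) = 1294 + Z**2 - 22*Z)
C(-309, -185)/D(q(13)) = -8504/(2835*(1294 + (-9 + 13)**2 - 22*(-9 + 13))) = -8504/(2835*(1294 + 4**2 - 22*4)) = -8504/(2835*(1294 + 16 - 88)) = -8504/2835/1222 = -8504/2835*1/1222 = -4252/1732185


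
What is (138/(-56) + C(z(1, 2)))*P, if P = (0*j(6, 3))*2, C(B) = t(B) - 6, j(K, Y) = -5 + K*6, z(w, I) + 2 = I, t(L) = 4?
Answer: 0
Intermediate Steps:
z(w, I) = -2 + I
j(K, Y) = -5 + 6*K
C(B) = -2 (C(B) = 4 - 6 = -2)
P = 0 (P = (0*(-5 + 6*6))*2 = (0*(-5 + 36))*2 = (0*31)*2 = 0*2 = 0)
(138/(-56) + C(z(1, 2)))*P = (138/(-56) - 2)*0 = (138*(-1/56) - 2)*0 = (-69/28 - 2)*0 = -125/28*0 = 0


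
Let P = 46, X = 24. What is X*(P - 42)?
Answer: 96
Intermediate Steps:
X*(P - 42) = 24*(46 - 42) = 24*4 = 96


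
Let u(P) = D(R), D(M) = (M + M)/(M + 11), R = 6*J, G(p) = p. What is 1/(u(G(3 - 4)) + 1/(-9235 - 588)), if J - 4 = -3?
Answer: 166991/117859 ≈ 1.4169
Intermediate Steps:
J = 1 (J = 4 - 3 = 1)
R = 6 (R = 6*1 = 6)
D(M) = 2*M/(11 + M) (D(M) = (2*M)/(11 + M) = 2*M/(11 + M))
u(P) = 12/17 (u(P) = 2*6/(11 + 6) = 2*6/17 = 2*6*(1/17) = 12/17)
1/(u(G(3 - 4)) + 1/(-9235 - 588)) = 1/(12/17 + 1/(-9235 - 588)) = 1/(12/17 + 1/(-9823)) = 1/(12/17 - 1/9823) = 1/(117859/166991) = 166991/117859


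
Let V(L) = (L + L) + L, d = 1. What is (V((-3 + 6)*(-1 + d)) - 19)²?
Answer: 361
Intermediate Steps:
V(L) = 3*L (V(L) = 2*L + L = 3*L)
(V((-3 + 6)*(-1 + d)) - 19)² = (3*((-3 + 6)*(-1 + 1)) - 19)² = (3*(3*0) - 19)² = (3*0 - 19)² = (0 - 19)² = (-19)² = 361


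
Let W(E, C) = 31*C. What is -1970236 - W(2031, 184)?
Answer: -1975940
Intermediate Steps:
-1970236 - W(2031, 184) = -1970236 - 31*184 = -1970236 - 1*5704 = -1970236 - 5704 = -1975940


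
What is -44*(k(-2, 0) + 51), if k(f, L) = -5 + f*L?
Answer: -2024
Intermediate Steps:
k(f, L) = -5 + L*f
-44*(k(-2, 0) + 51) = -44*((-5 + 0*(-2)) + 51) = -44*((-5 + 0) + 51) = -44*(-5 + 51) = -44*46 = -2024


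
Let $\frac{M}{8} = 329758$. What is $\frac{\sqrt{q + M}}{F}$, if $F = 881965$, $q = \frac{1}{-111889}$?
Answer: $\frac{\sqrt{33026314496178655}}{98682181885} \approx 0.0018416$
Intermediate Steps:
$M = 2638064$ ($M = 8 \cdot 329758 = 2638064$)
$q = - \frac{1}{111889} \approx -8.9374 \cdot 10^{-6}$
$\frac{\sqrt{q + M}}{F} = \frac{\sqrt{- \frac{1}{111889} + 2638064}}{881965} = \sqrt{\frac{295170342895}{111889}} \cdot \frac{1}{881965} = \frac{\sqrt{33026314496178655}}{111889} \cdot \frac{1}{881965} = \frac{\sqrt{33026314496178655}}{98682181885}$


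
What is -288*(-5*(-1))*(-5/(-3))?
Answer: -2400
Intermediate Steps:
-288*(-5*(-1))*(-5/(-3)) = -1440*(-5*(-1/3)) = -1440*5/3 = -288*25/3 = -2400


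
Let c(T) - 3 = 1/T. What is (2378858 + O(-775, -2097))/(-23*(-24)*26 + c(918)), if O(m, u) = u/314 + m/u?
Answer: 79885070272155/482060430671 ≈ 165.72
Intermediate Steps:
O(m, u) = u/314 + m/u (O(m, u) = u*(1/314) + m/u = u/314 + m/u)
c(T) = 3 + 1/T
(2378858 + O(-775, -2097))/(-23*(-24)*26 + c(918)) = (2378858 + ((1/314)*(-2097) - 775/(-2097)))/(-23*(-24)*26 + (3 + 1/918)) = (2378858 + (-2097/314 - 775*(-1/2097)))/(552*26 + (3 + 1/918)) = (2378858 + (-2097/314 + 775/2097))/(14352 + 2755/918) = (2378858 - 4154059/658458)/(13177891/918) = (1566373926905/658458)*(918/13177891) = 79885070272155/482060430671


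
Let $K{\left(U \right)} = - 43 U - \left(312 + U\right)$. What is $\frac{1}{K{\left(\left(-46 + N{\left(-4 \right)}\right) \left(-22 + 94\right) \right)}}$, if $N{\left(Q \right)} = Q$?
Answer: $\frac{1}{158088} \approx 6.3256 \cdot 10^{-6}$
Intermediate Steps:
$K{\left(U \right)} = -312 - 44 U$
$\frac{1}{K{\left(\left(-46 + N{\left(-4 \right)}\right) \left(-22 + 94\right) \right)}} = \frac{1}{-312 - 44 \left(-46 - 4\right) \left(-22 + 94\right)} = \frac{1}{-312 - 44 \left(\left(-50\right) 72\right)} = \frac{1}{-312 - -158400} = \frac{1}{-312 + 158400} = \frac{1}{158088}$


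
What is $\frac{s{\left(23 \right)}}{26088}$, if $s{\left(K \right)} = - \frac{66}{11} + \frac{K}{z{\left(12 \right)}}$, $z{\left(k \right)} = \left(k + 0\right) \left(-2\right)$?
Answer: $- \frac{167}{626112} \approx -0.00026673$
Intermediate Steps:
$z{\left(k \right)} = - 2 k$ ($z{\left(k \right)} = k \left(-2\right) = - 2 k$)
$s{\left(K \right)} = -6 - \frac{K}{24}$ ($s{\left(K \right)} = - \frac{66}{11} + \frac{K}{\left(-2\right) 12} = \left(-66\right) \frac{1}{11} + \frac{K}{-24} = -6 + K \left(- \frac{1}{24}\right) = -6 - \frac{K}{24}$)
$\frac{s{\left(23 \right)}}{26088} = \frac{-6 - \frac{23}{24}}{26088} = \left(-6 - \frac{23}{24}\right) \frac{1}{26088} = \left(- \frac{167}{24}\right) \frac{1}{26088} = - \frac{167}{626112}$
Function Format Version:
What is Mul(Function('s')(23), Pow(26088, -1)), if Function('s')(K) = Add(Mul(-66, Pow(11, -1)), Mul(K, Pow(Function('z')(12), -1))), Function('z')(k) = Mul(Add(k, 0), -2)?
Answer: Rational(-167, 626112) ≈ -0.00026673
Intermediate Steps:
Function('z')(k) = Mul(-2, k) (Function('z')(k) = Mul(k, -2) = Mul(-2, k))
Function('s')(K) = Add(-6, Mul(Rational(-1, 24), K)) (Function('s')(K) = Add(Mul(-66, Pow(11, -1)), Mul(K, Pow(Mul(-2, 12), -1))) = Add(Mul(-66, Rational(1, 11)), Mul(K, Pow(-24, -1))) = Add(-6, Mul(K, Rational(-1, 24))) = Add(-6, Mul(Rational(-1, 24), K)))
Mul(Function('s')(23), Pow(26088, -1)) = Mul(Add(-6, Mul(Rational(-1, 24), 23)), Pow(26088, -1)) = Mul(Add(-6, Rational(-23, 24)), Rational(1, 26088)) = Mul(Rational(-167, 24), Rational(1, 26088)) = Rational(-167, 626112)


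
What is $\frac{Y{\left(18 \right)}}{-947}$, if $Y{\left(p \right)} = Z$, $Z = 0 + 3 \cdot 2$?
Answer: $- \frac{6}{947} \approx -0.0063358$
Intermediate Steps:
$Z = 6$ ($Z = 0 + 6 = 6$)
$Y{\left(p \right)} = 6$
$\frac{Y{\left(18 \right)}}{-947} = \frac{6}{-947} = 6 \left(- \frac{1}{947}\right) = - \frac{6}{947}$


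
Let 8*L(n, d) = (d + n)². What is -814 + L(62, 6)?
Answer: -236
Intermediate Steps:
L(n, d) = (d + n)²/8
-814 + L(62, 6) = -814 + (6 + 62)²/8 = -814 + (⅛)*68² = -814 + (⅛)*4624 = -814 + 578 = -236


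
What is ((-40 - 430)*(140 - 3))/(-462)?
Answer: 32195/231 ≈ 139.37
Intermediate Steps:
((-40 - 430)*(140 - 3))/(-462) = -470*137*(-1/462) = -64390*(-1/462) = 32195/231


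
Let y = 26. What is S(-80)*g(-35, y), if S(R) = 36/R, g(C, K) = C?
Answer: 63/4 ≈ 15.750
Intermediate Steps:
S(-80)*g(-35, y) = (36/(-80))*(-35) = (36*(-1/80))*(-35) = -9/20*(-35) = 63/4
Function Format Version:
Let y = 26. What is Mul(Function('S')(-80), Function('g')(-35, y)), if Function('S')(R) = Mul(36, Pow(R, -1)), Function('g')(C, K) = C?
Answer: Rational(63, 4) ≈ 15.750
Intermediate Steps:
Mul(Function('S')(-80), Function('g')(-35, y)) = Mul(Mul(36, Pow(-80, -1)), -35) = Mul(Mul(36, Rational(-1, 80)), -35) = Mul(Rational(-9, 20), -35) = Rational(63, 4)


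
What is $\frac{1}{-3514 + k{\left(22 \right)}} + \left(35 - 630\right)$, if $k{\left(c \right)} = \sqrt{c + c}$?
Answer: $- \frac{3673576977}{6174076} - \frac{\sqrt{11}}{6174076} \approx -595.0$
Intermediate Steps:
$k{\left(c \right)} = \sqrt{2} \sqrt{c}$ ($k{\left(c \right)} = \sqrt{2 c} = \sqrt{2} \sqrt{c}$)
$\frac{1}{-3514 + k{\left(22 \right)}} + \left(35 - 630\right) = \frac{1}{-3514 + \sqrt{2} \sqrt{22}} + \left(35 - 630\right) = \frac{1}{-3514 + 2 \sqrt{11}} + \left(35 - 630\right) = \frac{1}{-3514 + 2 \sqrt{11}} - 595 = -595 + \frac{1}{-3514 + 2 \sqrt{11}}$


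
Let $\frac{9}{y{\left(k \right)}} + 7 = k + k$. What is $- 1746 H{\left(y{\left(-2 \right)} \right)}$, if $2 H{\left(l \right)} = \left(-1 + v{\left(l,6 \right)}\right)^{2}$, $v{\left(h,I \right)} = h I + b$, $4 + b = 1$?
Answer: $- \frac{8384292}{121} \approx -69292.0$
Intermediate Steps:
$b = -3$ ($b = -4 + 1 = -3$)
$y{\left(k \right)} = \frac{9}{-7 + 2 k}$ ($y{\left(k \right)} = \frac{9}{-7 + \left(k + k\right)} = \frac{9}{-7 + 2 k}$)
$v{\left(h,I \right)} = -3 + I h$ ($v{\left(h,I \right)} = h I - 3 = I h - 3 = -3 + I h$)
$H{\left(l \right)} = \frac{\left(-4 + 6 l\right)^{2}}{2}$ ($H{\left(l \right)} = \frac{\left(-1 + \left(-3 + 6 l\right)\right)^{2}}{2} = \frac{\left(-4 + 6 l\right)^{2}}{2}$)
$- 1746 H{\left(y{\left(-2 \right)} \right)} = - 1746 \cdot 2 \left(-2 + 3 \frac{9}{-7 + 2 \left(-2\right)}\right)^{2} = - 1746 \cdot 2 \left(-2 + 3 \frac{9}{-7 - 4}\right)^{2} = - 1746 \cdot 2 \left(-2 + 3 \frac{9}{-11}\right)^{2} = - 1746 \cdot 2 \left(-2 + 3 \cdot 9 \left(- \frac{1}{11}\right)\right)^{2} = - 1746 \cdot 2 \left(-2 + 3 \left(- \frac{9}{11}\right)\right)^{2} = - 1746 \cdot 2 \left(-2 - \frac{27}{11}\right)^{2} = - 1746 \cdot 2 \left(- \frac{49}{11}\right)^{2} = - 1746 \cdot 2 \cdot \frac{2401}{121} = \left(-1746\right) \frac{4802}{121} = - \frac{8384292}{121}$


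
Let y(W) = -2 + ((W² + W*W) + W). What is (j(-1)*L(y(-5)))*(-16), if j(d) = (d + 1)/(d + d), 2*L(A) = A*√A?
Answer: 0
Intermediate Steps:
y(W) = -2 + W + 2*W² (y(W) = -2 + ((W² + W²) + W) = -2 + (2*W² + W) = -2 + (W + 2*W²) = -2 + W + 2*W²)
L(A) = A^(3/2)/2 (L(A) = (A*√A)/2 = A^(3/2)/2)
j(d) = (1 + d)/(2*d) (j(d) = (1 + d)/((2*d)) = (1 + d)*(1/(2*d)) = (1 + d)/(2*d))
(j(-1)*L(y(-5)))*(-16) = (((½)*(1 - 1)/(-1))*((-2 - 5 + 2*(-5)²)^(3/2)/2))*(-16) = (((½)*(-1)*0)*((-2 - 5 + 2*25)^(3/2)/2))*(-16) = (0*((-2 - 5 + 50)^(3/2)/2))*(-16) = (0*(43^(3/2)/2))*(-16) = (0*((43*√43)/2))*(-16) = (0*(43*√43/2))*(-16) = 0*(-16) = 0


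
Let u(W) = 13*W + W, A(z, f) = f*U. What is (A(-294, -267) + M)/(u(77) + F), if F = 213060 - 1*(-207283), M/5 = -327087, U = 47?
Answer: -126768/32417 ≈ -3.9105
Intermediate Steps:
A(z, f) = 47*f (A(z, f) = f*47 = 47*f)
M = -1635435 (M = 5*(-327087) = -1635435)
F = 420343 (F = 213060 + 207283 = 420343)
u(W) = 14*W
(A(-294, -267) + M)/(u(77) + F) = (47*(-267) - 1635435)/(14*77 + 420343) = (-12549 - 1635435)/(1078 + 420343) = -1647984/421421 = -1647984*1/421421 = -126768/32417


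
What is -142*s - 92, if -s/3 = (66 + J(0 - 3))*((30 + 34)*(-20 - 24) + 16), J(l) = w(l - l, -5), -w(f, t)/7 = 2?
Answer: -62025692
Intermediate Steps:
w(f, t) = -14 (w(f, t) = -7*2 = -14)
J(l) = -14
s = 436800 (s = -3*(66 - 14)*((30 + 34)*(-20 - 24) + 16) = -156*(64*(-44) + 16) = -156*(-2816 + 16) = -156*(-2800) = -3*(-145600) = 436800)
-142*s - 92 = -142*436800 - 92 = -62025600 - 92 = -62025692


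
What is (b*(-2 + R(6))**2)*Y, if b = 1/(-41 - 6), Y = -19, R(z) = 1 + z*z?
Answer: 23275/47 ≈ 495.21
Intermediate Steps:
R(z) = 1 + z**2
b = -1/47 (b = 1/(-47) = -1/47 ≈ -0.021277)
(b*(-2 + R(6))**2)*Y = -(-2 + (1 + 6**2))**2/47*(-19) = -(-2 + (1 + 36))**2/47*(-19) = -(-2 + 37)**2/47*(-19) = -1/47*35**2*(-19) = -1/47*1225*(-19) = -1225/47*(-19) = 23275/47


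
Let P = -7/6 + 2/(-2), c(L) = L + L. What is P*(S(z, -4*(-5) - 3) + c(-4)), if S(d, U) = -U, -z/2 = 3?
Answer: 325/6 ≈ 54.167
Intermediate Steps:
z = -6 (z = -2*3 = -6)
c(L) = 2*L
P = -13/6 (P = -7*1/6 + 2*(-1/2) = -7/6 - 1 = -13/6 ≈ -2.1667)
P*(S(z, -4*(-5) - 3) + c(-4)) = -13*(-(-4*(-5) - 3) + 2*(-4))/6 = -13*(-(20 - 3) - 8)/6 = -13*(-1*17 - 8)/6 = -13*(-17 - 8)/6 = -13/6*(-25) = 325/6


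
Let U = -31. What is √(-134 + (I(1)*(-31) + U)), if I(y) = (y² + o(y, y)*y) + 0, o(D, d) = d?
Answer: I*√227 ≈ 15.067*I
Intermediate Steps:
I(y) = 2*y² (I(y) = (y² + y*y) + 0 = (y² + y²) + 0 = 2*y² + 0 = 2*y²)
√(-134 + (I(1)*(-31) + U)) = √(-134 + ((2*1²)*(-31) - 31)) = √(-134 + ((2*1)*(-31) - 31)) = √(-134 + (2*(-31) - 31)) = √(-134 + (-62 - 31)) = √(-134 - 93) = √(-227) = I*√227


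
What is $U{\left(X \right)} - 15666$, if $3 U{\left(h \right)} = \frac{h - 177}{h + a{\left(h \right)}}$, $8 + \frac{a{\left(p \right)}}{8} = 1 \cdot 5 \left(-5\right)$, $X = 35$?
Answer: $- \frac{10762400}{687} \approx -15666.0$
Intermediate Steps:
$a{\left(p \right)} = -264$ ($a{\left(p \right)} = -64 + 8 \cdot 1 \cdot 5 \left(-5\right) = -64 + 8 \cdot 5 \left(-5\right) = -64 + 8 \left(-25\right) = -64 - 200 = -264$)
$U{\left(h \right)} = \frac{-177 + h}{3 \left(-264 + h\right)}$ ($U{\left(h \right)} = \frac{\left(h - 177\right) \frac{1}{h - 264}}{3} = \frac{\left(-177 + h\right) \frac{1}{-264 + h}}{3} = \frac{\frac{1}{-264 + h} \left(-177 + h\right)}{3} = \frac{-177 + h}{3 \left(-264 + h\right)}$)
$U{\left(X \right)} - 15666 = \frac{-177 + 35}{3 \left(-264 + 35\right)} - 15666 = \frac{1}{3} \frac{1}{-229} \left(-142\right) - 15666 = \frac{1}{3} \left(- \frac{1}{229}\right) \left(-142\right) - 15666 = \frac{142}{687} - 15666 = - \frac{10762400}{687}$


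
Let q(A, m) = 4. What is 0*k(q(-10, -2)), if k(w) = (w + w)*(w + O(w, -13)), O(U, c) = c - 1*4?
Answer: 0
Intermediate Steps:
O(U, c) = -4 + c (O(U, c) = c - 4 = -4 + c)
k(w) = 2*w*(-17 + w) (k(w) = (w + w)*(w + (-4 - 13)) = (2*w)*(w - 17) = (2*w)*(-17 + w) = 2*w*(-17 + w))
0*k(q(-10, -2)) = 0*(2*4*(-17 + 4)) = 0*(2*4*(-13)) = 0*(-104) = 0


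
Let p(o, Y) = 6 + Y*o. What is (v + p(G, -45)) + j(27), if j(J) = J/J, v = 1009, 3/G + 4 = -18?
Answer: 22487/22 ≈ 1022.1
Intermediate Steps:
G = -3/22 (G = 3/(-4 - 18) = 3/(-22) = 3*(-1/22) = -3/22 ≈ -0.13636)
j(J) = 1
(v + p(G, -45)) + j(27) = (1009 + (6 - 45*(-3/22))) + 1 = (1009 + (6 + 135/22)) + 1 = (1009 + 267/22) + 1 = 22465/22 + 1 = 22487/22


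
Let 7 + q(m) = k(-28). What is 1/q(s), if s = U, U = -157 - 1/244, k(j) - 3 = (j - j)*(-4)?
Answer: -¼ ≈ -0.25000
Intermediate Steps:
k(j) = 3 (k(j) = 3 + (j - j)*(-4) = 3 + 0*(-4) = 3 + 0 = 3)
U = -38309/244 (U = -157 - 1*1/244 = -157 - 1/244 = -38309/244 ≈ -157.00)
s = -38309/244 ≈ -157.00
q(m) = -4 (q(m) = -7 + 3 = -4)
1/q(s) = 1/(-4) = -¼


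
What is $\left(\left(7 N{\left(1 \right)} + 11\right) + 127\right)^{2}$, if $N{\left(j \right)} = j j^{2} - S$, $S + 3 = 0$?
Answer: $27556$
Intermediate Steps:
$S = -3$ ($S = -3 + 0 = -3$)
$N{\left(j \right)} = 3 + j^{3}$ ($N{\left(j \right)} = j j^{2} - -3 = j^{3} + 3 = 3 + j^{3}$)
$\left(\left(7 N{\left(1 \right)} + 11\right) + 127\right)^{2} = \left(\left(7 \left(3 + 1^{3}\right) + 11\right) + 127\right)^{2} = \left(\left(7 \left(3 + 1\right) + 11\right) + 127\right)^{2} = \left(\left(7 \cdot 4 + 11\right) + 127\right)^{2} = \left(\left(28 + 11\right) + 127\right)^{2} = \left(39 + 127\right)^{2} = 166^{2} = 27556$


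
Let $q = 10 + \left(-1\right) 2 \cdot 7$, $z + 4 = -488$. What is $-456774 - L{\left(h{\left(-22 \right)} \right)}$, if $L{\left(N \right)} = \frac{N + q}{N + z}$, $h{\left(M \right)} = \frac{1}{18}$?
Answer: $- \frac{4044733841}{8855} \approx -4.5677 \cdot 10^{5}$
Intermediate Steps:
$h{\left(M \right)} = \frac{1}{18}$
$z = -492$ ($z = -4 - 488 = -492$)
$q = -4$ ($q = 10 - 14 = -4$)
$L{\left(N \right)} = \frac{-4 + N}{-492 + N}$ ($L{\left(N \right)} = \frac{N - 4}{N - 492} = \frac{-4 + N}{-492 + N}$)
$-456774 - L{\left(h{\left(-22 \right)} \right)} = -456774 - \frac{-4 + \frac{1}{18}}{-492 + \frac{1}{18}} = -456774 - \frac{1}{- \frac{8855}{18}} \left(- \frac{71}{18}\right) = -456774 - \left(- \frac{18}{8855}\right) \left(- \frac{71}{18}\right) = -456774 - \frac{71}{8855} = - \frac{4044733841}{8855}$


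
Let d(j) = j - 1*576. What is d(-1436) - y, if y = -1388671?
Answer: 1386659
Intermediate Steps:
d(j) = -576 + j (d(j) = j - 576 = -576 + j)
d(-1436) - y = (-576 - 1436) - 1*(-1388671) = -2012 + 1388671 = 1386659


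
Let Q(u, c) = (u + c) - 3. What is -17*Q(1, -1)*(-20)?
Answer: -1020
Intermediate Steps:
Q(u, c) = -3 + c + u (Q(u, c) = (c + u) - 3 = -3 + c + u)
-17*Q(1, -1)*(-20) = -17*(-3 - 1 + 1)*(-20) = -17*(-3)*(-20) = 51*(-20) = -1020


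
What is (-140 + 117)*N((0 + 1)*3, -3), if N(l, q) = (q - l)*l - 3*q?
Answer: 207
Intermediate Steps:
N(l, q) = -3*q + l*(q - l) (N(l, q) = l*(q - l) - 3*q = -3*q + l*(q - l))
(-140 + 117)*N((0 + 1)*3, -3) = (-140 + 117)*(-((0 + 1)*3)**2 - 3*(-3) + ((0 + 1)*3)*(-3)) = -23*(-(1*3)**2 + 9 + (1*3)*(-3)) = -23*(-1*3**2 + 9 + 3*(-3)) = -23*(-1*9 + 9 - 9) = -23*(-9 + 9 - 9) = -23*(-9) = 207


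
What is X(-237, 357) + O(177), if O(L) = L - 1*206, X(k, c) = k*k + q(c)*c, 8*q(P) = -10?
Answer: 222775/4 ≈ 55694.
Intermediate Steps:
q(P) = -5/4 (q(P) = (⅛)*(-10) = -5/4)
X(k, c) = k² - 5*c/4 (X(k, c) = k*k - 5*c/4 = k² - 5*c/4)
O(L) = -206 + L (O(L) = L - 206 = -206 + L)
X(-237, 357) + O(177) = ((-237)² - 5/4*357) + (-206 + 177) = (56169 - 1785/4) - 29 = 222891/4 - 29 = 222775/4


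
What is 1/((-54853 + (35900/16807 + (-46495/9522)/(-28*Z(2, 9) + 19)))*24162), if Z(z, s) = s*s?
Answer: -59986922541/79501059747418515671 ≈ -7.5454e-10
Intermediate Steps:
Z(z, s) = s²
1/((-54853 + (35900/16807 + (-46495/9522)/(-28*Z(2, 9) + 19)))*24162) = 1/(-54853 + (35900/16807 + (-46495/9522)/(-28*9² + 19))*24162) = (1/24162)/(-54853 + (35900*(1/16807) + (-46495*1/9522)/(-28*81 + 19))) = (1/24162)/(-54853 + (35900/16807 - 46495/(9522*(-2268 + 19)))) = (1/24162)/(-54853 + (35900/16807 - 46495/9522/(-2249))) = (1/24162)/(-54853 + (35900/16807 - 46495/9522*(-1/2249))) = (1/24162)/(-54853 + (35900/16807 + 46495/21414978)) = (1/24162)/(-54853 + 769579151665/359921535246) = (1/24162)/(-19742006393697173/359921535246) = -359921535246/19742006393697173*1/24162 = -59986922541/79501059747418515671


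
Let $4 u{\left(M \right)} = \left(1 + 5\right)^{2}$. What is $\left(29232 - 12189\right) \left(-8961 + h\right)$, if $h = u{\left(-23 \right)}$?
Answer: $-152568936$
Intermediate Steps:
$u{\left(M \right)} = 9$ ($u{\left(M \right)} = \frac{\left(1 + 5\right)^{2}}{4} = \frac{6^{2}}{4} = \frac{1}{4} \cdot 36 = 9$)
$h = 9$
$\left(29232 - 12189\right) \left(-8961 + h\right) = \left(29232 - 12189\right) \left(-8961 + 9\right) = 17043 \left(-8952\right) = -152568936$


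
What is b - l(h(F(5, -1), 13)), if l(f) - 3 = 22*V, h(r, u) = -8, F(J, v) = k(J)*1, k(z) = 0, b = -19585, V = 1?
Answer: -19610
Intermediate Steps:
F(J, v) = 0 (F(J, v) = 0*1 = 0)
l(f) = 25 (l(f) = 3 + 22*1 = 3 + 22 = 25)
b - l(h(F(5, -1), 13)) = -19585 - 1*25 = -19585 - 25 = -19610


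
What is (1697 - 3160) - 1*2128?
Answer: -3591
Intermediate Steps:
(1697 - 3160) - 1*2128 = -1463 - 2128 = -3591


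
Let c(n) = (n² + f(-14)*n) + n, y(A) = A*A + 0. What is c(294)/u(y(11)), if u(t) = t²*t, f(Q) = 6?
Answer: 88494/1771561 ≈ 0.049953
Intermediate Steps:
y(A) = A² (y(A) = A² + 0 = A²)
u(t) = t³
c(n) = n² + 7*n (c(n) = (n² + 6*n) + n = n² + 7*n)
c(294)/u(y(11)) = (294*(7 + 294))/((11²)³) = (294*301)/(121³) = 88494/1771561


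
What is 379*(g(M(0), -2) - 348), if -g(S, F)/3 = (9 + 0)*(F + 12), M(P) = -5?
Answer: -234222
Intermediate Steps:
g(S, F) = -324 - 27*F (g(S, F) = -3*(9 + 0)*(F + 12) = -27*(12 + F) = -3*(108 + 9*F) = -324 - 27*F)
379*(g(M(0), -2) - 348) = 379*((-324 - 27*(-2)) - 348) = 379*((-324 + 54) - 348) = 379*(-270 - 348) = 379*(-618) = -234222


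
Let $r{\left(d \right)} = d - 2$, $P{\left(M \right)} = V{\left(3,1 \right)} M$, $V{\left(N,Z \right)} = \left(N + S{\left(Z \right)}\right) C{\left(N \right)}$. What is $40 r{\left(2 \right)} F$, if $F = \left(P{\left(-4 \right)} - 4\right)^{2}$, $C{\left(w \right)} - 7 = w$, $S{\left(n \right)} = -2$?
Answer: $0$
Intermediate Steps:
$C{\left(w \right)} = 7 + w$
$V{\left(N,Z \right)} = \left(-2 + N\right) \left(7 + N\right)$ ($V{\left(N,Z \right)} = \left(N - 2\right) \left(7 + N\right) = \left(-2 + N\right) \left(7 + N\right)$)
$P{\left(M \right)} = 10 M$ ($P{\left(M \right)} = \left(-2 + 3\right) \left(7 + 3\right) M = 1 \cdot 10 M = 10 M$)
$F = 1936$ ($F = \left(10 \left(-4\right) - 4\right)^{2} = \left(-40 - 4\right)^{2} = \left(-44\right)^{2} = 1936$)
$r{\left(d \right)} = -2 + d$
$40 r{\left(2 \right)} F = 40 \left(-2 + 2\right) 1936 = 40 \cdot 0 \cdot 1936 = 0 \cdot 1936 = 0$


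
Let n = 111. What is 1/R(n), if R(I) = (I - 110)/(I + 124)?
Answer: 235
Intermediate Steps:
R(I) = (-110 + I)/(124 + I)
1/R(n) = 1/((-110 + 111)/(124 + 111)) = 1/(1/235) = 235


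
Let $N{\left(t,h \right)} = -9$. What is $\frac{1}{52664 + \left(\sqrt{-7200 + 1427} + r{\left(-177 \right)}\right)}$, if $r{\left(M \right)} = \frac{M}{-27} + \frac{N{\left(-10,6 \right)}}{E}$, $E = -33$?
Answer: $\frac{516226788}{27190149086917} - \frac{9801 i \sqrt{5773}}{27190149086917} \approx 1.8986 \cdot 10^{-5} - 2.7388 \cdot 10^{-8} i$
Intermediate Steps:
$r{\left(M \right)} = \frac{3}{11} - \frac{M}{27}$ ($r{\left(M \right)} = \frac{M}{-27} - \frac{9}{-33} = M \left(- \frac{1}{27}\right) - - \frac{3}{11} = - \frac{M}{27} + \frac{3}{11} = \frac{3}{11} - \frac{M}{27}$)
$\frac{1}{52664 + \left(\sqrt{-7200 + 1427} + r{\left(-177 \right)}\right)} = \frac{1}{52664 + \left(\sqrt{-7200 + 1427} + \left(\frac{3}{11} - - \frac{59}{9}\right)\right)} = \frac{1}{52664 + \left(\sqrt{-5773} + \left(\frac{3}{11} + \frac{59}{9}\right)\right)} = \frac{1}{52664 + \left(i \sqrt{5773} + \frac{676}{99}\right)} = \frac{1}{52664 + \left(\frac{676}{99} + i \sqrt{5773}\right)} = \frac{1}{\frac{5214412}{99} + i \sqrt{5773}}$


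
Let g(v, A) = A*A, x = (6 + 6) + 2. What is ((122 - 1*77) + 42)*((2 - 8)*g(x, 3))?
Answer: -4698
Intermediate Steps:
x = 14 (x = 12 + 2 = 14)
g(v, A) = A²
((122 - 1*77) + 42)*((2 - 8)*g(x, 3)) = ((122 - 1*77) + 42)*((2 - 8)*3²) = ((122 - 77) + 42)*(-6*9) = (45 + 42)*(-54) = 87*(-54) = -4698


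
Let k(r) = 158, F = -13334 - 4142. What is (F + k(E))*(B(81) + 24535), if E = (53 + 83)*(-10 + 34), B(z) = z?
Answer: -426299888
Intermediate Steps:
F = -17476
E = 3264 (E = 136*24 = 3264)
(F + k(E))*(B(81) + 24535) = (-17476 + 158)*(81 + 24535) = -17318*24616 = -426299888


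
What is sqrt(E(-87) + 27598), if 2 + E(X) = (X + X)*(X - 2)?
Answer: sqrt(43082) ≈ 207.56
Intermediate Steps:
E(X) = -2 + 2*X*(-2 + X) (E(X) = -2 + (X + X)*(X - 2) = -2 + (2*X)*(-2 + X) = -2 + 2*X*(-2 + X))
sqrt(E(-87) + 27598) = sqrt((-2 - 4*(-87) + 2*(-87)**2) + 27598) = sqrt((-2 + 348 + 2*7569) + 27598) = sqrt((-2 + 348 + 15138) + 27598) = sqrt(15484 + 27598) = sqrt(43082)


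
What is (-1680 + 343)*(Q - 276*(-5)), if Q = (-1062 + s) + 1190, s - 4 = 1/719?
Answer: -1453491473/719 ≈ -2.0215e+6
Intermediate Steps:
s = 2877/719 (s = 4 + 1/719 = 2877/719 ≈ 4.0014)
Q = 94909/719 (Q = (-1062 + 2877/719) + 1190 = -760701/719 + 1190 = 94909/719 ≈ 132.00)
(-1680 + 343)*(Q - 276*(-5)) = (-1680 + 343)*(94909/719 - 276*(-5)) = -1337*(94909/719 + 1380) = -1337*1087129/719 = -1453491473/719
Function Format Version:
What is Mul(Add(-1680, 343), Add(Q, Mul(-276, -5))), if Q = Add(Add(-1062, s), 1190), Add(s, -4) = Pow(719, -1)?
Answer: Rational(-1453491473, 719) ≈ -2.0215e+6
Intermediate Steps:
s = Rational(2877, 719) (s = Add(4, Pow(719, -1)) = Add(4, Rational(1, 719)) = Rational(2877, 719) ≈ 4.0014)
Q = Rational(94909, 719) (Q = Add(Add(-1062, Rational(2877, 719)), 1190) = Add(Rational(-760701, 719), 1190) = Rational(94909, 719) ≈ 132.00)
Mul(Add(-1680, 343), Add(Q, Mul(-276, -5))) = Mul(Add(-1680, 343), Add(Rational(94909, 719), Mul(-276, -5))) = Mul(-1337, Add(Rational(94909, 719), 1380)) = Mul(-1337, Rational(1087129, 719)) = Rational(-1453491473, 719)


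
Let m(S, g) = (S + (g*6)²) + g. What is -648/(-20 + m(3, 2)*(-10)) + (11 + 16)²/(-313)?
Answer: -448983/236315 ≈ -1.8999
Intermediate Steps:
m(S, g) = S + g + 36*g² (m(S, g) = (S + (6*g)²) + g = (S + 36*g²) + g = S + g + 36*g²)
-648/(-20 + m(3, 2)*(-10)) + (11 + 16)²/(-313) = -648/(-20 + (3 + 2 + 36*2²)*(-10)) + (11 + 16)²/(-313) = -648/(-20 + (3 + 2 + 36*4)*(-10)) + 27²*(-1/313) = -648/(-20 + (3 + 2 + 144)*(-10)) + 729*(-1/313) = -648/(-20 + 149*(-10)) - 729/313 = -648/(-20 - 1490) - 729/313 = -648/(-1510) - 729/313 = -648*(-1/1510) - 729/313 = 324/755 - 729/313 = -448983/236315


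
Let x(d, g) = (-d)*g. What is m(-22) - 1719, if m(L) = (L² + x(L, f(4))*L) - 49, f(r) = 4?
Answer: -3220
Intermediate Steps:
x(d, g) = -d*g
m(L) = -49 - 3*L² (m(L) = (L² + (-1*L*4)*L) - 49 = (L² + (-4*L)*L) - 49 = (L² - 4*L²) - 49 = -3*L² - 49 = -49 - 3*L²)
m(-22) - 1719 = (-49 - 3*(-22)²) - 1719 = (-49 - 3*484) - 1719 = (-49 - 1452) - 1719 = -1501 - 1719 = -3220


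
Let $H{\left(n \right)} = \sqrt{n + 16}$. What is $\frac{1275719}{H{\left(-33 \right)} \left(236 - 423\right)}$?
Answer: $\frac{1275719 i \sqrt{17}}{3179} \approx 1654.6 i$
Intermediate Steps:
$H{\left(n \right)} = \sqrt{16 + n}$
$\frac{1275719}{H{\left(-33 \right)} \left(236 - 423\right)} = \frac{1275719}{\sqrt{16 - 33} \left(236 - 423\right)} = \frac{1275719}{\sqrt{-17} \left(-187\right)} = \frac{1275719}{i \sqrt{17} \left(-187\right)} = \frac{1275719}{\left(-187\right) i \sqrt{17}} = 1275719 \frac{i \sqrt{17}}{3179} = \frac{1275719 i \sqrt{17}}{3179}$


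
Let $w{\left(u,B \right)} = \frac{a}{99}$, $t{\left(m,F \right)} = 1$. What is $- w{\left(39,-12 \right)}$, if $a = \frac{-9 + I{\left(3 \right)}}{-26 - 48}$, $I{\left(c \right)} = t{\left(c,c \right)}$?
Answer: $- \frac{4}{3663} \approx -0.001092$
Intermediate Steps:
$I{\left(c \right)} = 1$
$a = \frac{4}{37}$ ($a = \frac{-9 + 1}{-26 - 48} = - \frac{8}{-74} = \left(-8\right) \left(- \frac{1}{74}\right) = \frac{4}{37} \approx 0.10811$)
$w{\left(u,B \right)} = \frac{4}{3663}$ ($w{\left(u,B \right)} = \frac{4}{37 \cdot 99} = \frac{4}{37} \cdot \frac{1}{99} = \frac{4}{3663}$)
$- w{\left(39,-12 \right)} = \left(-1\right) \frac{4}{3663} = - \frac{4}{3663}$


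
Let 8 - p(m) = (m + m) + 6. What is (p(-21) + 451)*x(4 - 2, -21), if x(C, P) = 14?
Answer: 6930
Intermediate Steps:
p(m) = 2 - 2*m (p(m) = 8 - ((m + m) + 6) = 8 - (2*m + 6) = 8 - (6 + 2*m) = 8 + (-6 - 2*m) = 2 - 2*m)
(p(-21) + 451)*x(4 - 2, -21) = ((2 - 2*(-21)) + 451)*14 = ((2 + 42) + 451)*14 = (44 + 451)*14 = 495*14 = 6930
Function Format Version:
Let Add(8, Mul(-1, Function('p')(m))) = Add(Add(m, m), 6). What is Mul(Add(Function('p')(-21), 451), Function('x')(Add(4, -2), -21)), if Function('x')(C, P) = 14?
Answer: 6930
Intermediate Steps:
Function('p')(m) = Add(2, Mul(-2, m)) (Function('p')(m) = Add(8, Mul(-1, Add(Add(m, m), 6))) = Add(8, Mul(-1, Add(Mul(2, m), 6))) = Add(8, Mul(-1, Add(6, Mul(2, m)))) = Add(8, Add(-6, Mul(-2, m))) = Add(2, Mul(-2, m)))
Mul(Add(Function('p')(-21), 451), Function('x')(Add(4, -2), -21)) = Mul(Add(Add(2, Mul(-2, -21)), 451), 14) = Mul(Add(Add(2, 42), 451), 14) = Mul(Add(44, 451), 14) = Mul(495, 14) = 6930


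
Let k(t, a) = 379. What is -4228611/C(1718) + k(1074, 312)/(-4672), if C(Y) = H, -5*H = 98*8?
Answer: 6173753489/228928 ≈ 26968.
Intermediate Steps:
H = -784/5 (H = -98*8/5 = -⅕*784 = -784/5 ≈ -156.80)
C(Y) = -784/5
-4228611/C(1718) + k(1074, 312)/(-4672) = -4228611/(-784/5) + 379/(-4672) = -4228611*(-5/784) + 379*(-1/4672) = 21143055/784 - 379/4672 = 6173753489/228928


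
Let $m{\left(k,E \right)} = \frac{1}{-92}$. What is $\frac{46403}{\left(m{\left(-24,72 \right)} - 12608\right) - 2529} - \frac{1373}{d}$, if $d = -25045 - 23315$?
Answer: $- \frac{40908093739}{13469275560} \approx -3.0371$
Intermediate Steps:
$m{\left(k,E \right)} = - \frac{1}{92}$
$d = -48360$
$\frac{46403}{\left(m{\left(-24,72 \right)} - 12608\right) - 2529} - \frac{1373}{d} = \frac{46403}{\left(- \frac{1}{92} - 12608\right) - 2529} - \frac{1373}{-48360} = \frac{46403}{- \frac{1159937}{92} - 2529} - - \frac{1373}{48360} = \frac{46403}{- \frac{1392605}{92}} + \frac{1373}{48360} = 46403 \left(- \frac{92}{1392605}\right) + \frac{1373}{48360} = - \frac{4269076}{1392605} + \frac{1373}{48360} = - \frac{40908093739}{13469275560}$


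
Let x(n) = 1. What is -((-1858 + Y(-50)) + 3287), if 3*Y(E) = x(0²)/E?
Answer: -214349/150 ≈ -1429.0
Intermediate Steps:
Y(E) = 1/(3*E) (Y(E) = (1/E)/3 = 1/(3*E))
-((-1858 + Y(-50)) + 3287) = -((-1858 + (⅓)/(-50)) + 3287) = -((-1858 + (⅓)*(-1/50)) + 3287) = -((-1858 - 1/150) + 3287) = -(-278701/150 + 3287) = -1*214349/150 = -214349/150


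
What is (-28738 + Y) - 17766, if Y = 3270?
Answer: -43234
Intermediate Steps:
(-28738 + Y) - 17766 = (-28738 + 3270) - 17766 = -25468 - 17766 = -43234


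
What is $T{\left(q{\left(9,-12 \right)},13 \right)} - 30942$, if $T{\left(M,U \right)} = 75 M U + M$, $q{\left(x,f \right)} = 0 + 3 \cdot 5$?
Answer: $-16302$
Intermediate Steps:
$q{\left(x,f \right)} = 15$ ($q{\left(x,f \right)} = 0 + 15 = 15$)
$T{\left(M,U \right)} = M + 75 M U$ ($T{\left(M,U \right)} = 75 M U + M = M + 75 M U$)
$T{\left(q{\left(9,-12 \right)},13 \right)} - 30942 = 15 \left(1 + 75 \cdot 13\right) - 30942 = 15 \left(1 + 975\right) - 30942 = 15 \cdot 976 - 30942 = 14640 - 30942 = -16302$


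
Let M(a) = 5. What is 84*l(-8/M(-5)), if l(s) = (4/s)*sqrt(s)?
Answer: -84*I*sqrt(10) ≈ -265.63*I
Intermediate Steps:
l(s) = 4/sqrt(s)
84*l(-8/M(-5)) = 84*(4/sqrt(-8/5)) = 84*(4*(-I*sqrt(10)/4)) = 84*(-I*sqrt(10)) = -84*I*sqrt(10)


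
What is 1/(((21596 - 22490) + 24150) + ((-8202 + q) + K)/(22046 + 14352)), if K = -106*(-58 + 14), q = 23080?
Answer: 18199/423245715 ≈ 4.2999e-5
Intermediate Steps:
K = 4664 (K = -106*(-44) = 4664)
1/(((21596 - 22490) + 24150) + ((-8202 + q) + K)/(22046 + 14352)) = 1/(((21596 - 22490) + 24150) + ((-8202 + 23080) + 4664)/(22046 + 14352)) = 1/((-894 + 24150) + (14878 + 4664)/36398) = 1/(23256 + 19542*(1/36398)) = 1/(23256 + 9771/18199) = 1/(423245715/18199) = 18199/423245715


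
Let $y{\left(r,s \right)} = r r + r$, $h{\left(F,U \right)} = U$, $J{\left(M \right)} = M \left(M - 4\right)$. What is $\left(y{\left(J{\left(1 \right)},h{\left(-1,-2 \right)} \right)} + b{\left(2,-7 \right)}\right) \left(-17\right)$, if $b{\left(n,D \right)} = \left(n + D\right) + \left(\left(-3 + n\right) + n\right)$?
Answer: $-34$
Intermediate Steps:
$J{\left(M \right)} = M \left(-4 + M\right)$
$y{\left(r,s \right)} = r + r^{2}$ ($y{\left(r,s \right)} = r^{2} + r = r + r^{2}$)
$b{\left(n,D \right)} = -3 + D + 3 n$ ($b{\left(n,D \right)} = \left(D + n\right) + \left(-3 + 2 n\right) = -3 + D + 3 n$)
$\left(y{\left(J{\left(1 \right)},h{\left(-1,-2 \right)} \right)} + b{\left(2,-7 \right)}\right) \left(-17\right) = \left(1 \left(-4 + 1\right) \left(1 + 1 \left(-4 + 1\right)\right) - 4\right) \left(-17\right) = \left(1 \left(-3\right) \left(1 + 1 \left(-3\right)\right) - 4\right) \left(-17\right) = \left(- 3 \left(1 - 3\right) - 4\right) \left(-17\right) = \left(\left(-3\right) \left(-2\right) - 4\right) \left(-17\right) = \left(6 - 4\right) \left(-17\right) = 2 \left(-17\right) = -34$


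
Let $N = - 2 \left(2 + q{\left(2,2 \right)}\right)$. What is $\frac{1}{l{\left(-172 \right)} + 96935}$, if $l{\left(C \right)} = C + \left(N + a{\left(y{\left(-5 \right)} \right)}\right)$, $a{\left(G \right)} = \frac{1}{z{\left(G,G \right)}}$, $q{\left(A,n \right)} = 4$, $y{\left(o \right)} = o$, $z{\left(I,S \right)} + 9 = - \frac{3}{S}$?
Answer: $\frac{42}{4063537} \approx 1.0336 \cdot 10^{-5}$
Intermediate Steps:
$z{\left(I,S \right)} = -9 - \frac{3}{S}$
$a{\left(G \right)} = \frac{1}{-9 - \frac{3}{G}}$
$N = -12$ ($N = - 2 \left(2 + 4\right) = \left(-2\right) 6 = -12$)
$l{\left(C \right)} = - \frac{509}{42} + C$ ($l{\left(C \right)} = C - \left(12 - \frac{5}{3 + 9 \left(-5\right)}\right) = C - \left(12 - \frac{5}{3 - 45}\right) = C - \left(12 - \frac{5}{-42}\right) = C - \left(12 - - \frac{5}{42}\right) = C - \frac{509}{42} = - \frac{509}{42} + C$)
$\frac{1}{l{\left(-172 \right)} + 96935} = \frac{1}{\left(- \frac{509}{42} - 172\right) + 96935} = \frac{1}{- \frac{7733}{42} + 96935} = \frac{1}{\frac{4063537}{42}} = \frac{42}{4063537}$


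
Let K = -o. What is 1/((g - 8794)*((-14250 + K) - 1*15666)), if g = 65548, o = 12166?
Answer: -1/2388321828 ≈ -4.1870e-10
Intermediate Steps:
K = -12166 (K = -1*12166 = -12166)
1/((g - 8794)*((-14250 + K) - 1*15666)) = 1/((65548 - 8794)*((-14250 - 12166) - 1*15666)) = 1/(56754*(-26416 - 15666)) = (1/56754)/(-42082) = (1/56754)*(-1/42082) = -1/2388321828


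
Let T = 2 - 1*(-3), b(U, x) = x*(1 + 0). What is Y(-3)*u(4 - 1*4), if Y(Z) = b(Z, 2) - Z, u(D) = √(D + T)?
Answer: 5*√5 ≈ 11.180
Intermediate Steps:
b(U, x) = x (b(U, x) = x*1 = x)
T = 5 (T = 2 + 3 = 5)
u(D) = √(5 + D) (u(D) = √(D + 5) = √(5 + D))
Y(Z) = 2 - Z
Y(-3)*u(4 - 1*4) = (2 - 1*(-3))*√(5 + (4 - 1*4)) = (2 + 3)*√(5 + (4 - 4)) = 5*√(5 + 0) = 5*√5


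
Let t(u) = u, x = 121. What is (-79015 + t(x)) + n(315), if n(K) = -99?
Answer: -78993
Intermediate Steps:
(-79015 + t(x)) + n(315) = (-79015 + 121) - 99 = -78894 - 99 = -78993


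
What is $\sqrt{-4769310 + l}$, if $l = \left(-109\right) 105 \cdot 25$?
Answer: $3 i \sqrt{561715} \approx 2248.4 i$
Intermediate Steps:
$l = -286125$ ($l = \left(-11445\right) 25 = -286125$)
$\sqrt{-4769310 + l} = \sqrt{-4769310 - 286125} = \sqrt{-5055435} = 3 i \sqrt{561715}$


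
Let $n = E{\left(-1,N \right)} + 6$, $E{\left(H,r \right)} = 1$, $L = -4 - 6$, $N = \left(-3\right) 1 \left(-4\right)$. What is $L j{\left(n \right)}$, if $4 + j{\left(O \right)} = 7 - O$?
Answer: $40$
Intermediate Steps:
$N = 12$ ($N = \left(-3\right) \left(-4\right) = 12$)
$L = -10$
$n = 7$ ($n = 1 + 6 = 7$)
$j{\left(O \right)} = 3 - O$ ($j{\left(O \right)} = -4 - \left(-7 + O\right) = 3 - O$)
$L j{\left(n \right)} = - 10 \left(3 - 7\right) = \left(-10\right) \left(-4\right) = 40$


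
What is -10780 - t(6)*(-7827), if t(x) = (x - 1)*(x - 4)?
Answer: 67490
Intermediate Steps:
t(x) = (-1 + x)*(-4 + x)
-10780 - t(6)*(-7827) = -10780 - (4 + 6**2 - 5*6)*(-7827) = -10780 - (4 + 36 - 30)*(-7827) = -10780 - 10*(-7827) = -10780 - 1*(-78270) = -10780 + 78270 = 67490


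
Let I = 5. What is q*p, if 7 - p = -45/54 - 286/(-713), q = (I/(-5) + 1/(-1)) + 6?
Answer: 63590/2139 ≈ 29.729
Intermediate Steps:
q = 4 (q = (5/(-5) + 1/(-1)) + 6 = (5*(-⅕) + 1*(-1)) + 6 = (-1 - 1) + 6 = -2 + 6 = 4)
p = 31795/4278 (p = 7 - (-45/54 - 286/(-713)) = 7 - (-45*1/54 - 286*(-1/713)) = 7 - (-⅚ + 286/713) = 7 - 1*(-1849/4278) = 7 + 1849/4278 = 31795/4278 ≈ 7.4322)
q*p = 4*(31795/4278) = 63590/2139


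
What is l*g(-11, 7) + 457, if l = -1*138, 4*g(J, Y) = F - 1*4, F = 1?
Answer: 1121/2 ≈ 560.50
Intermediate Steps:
g(J, Y) = -¾ (g(J, Y) = (1 - 1*4)/4 = (1 - 4)/4 = (¼)*(-3) = -¾)
l = -138
l*g(-11, 7) + 457 = -138*(-¾) + 457 = 207/2 + 457 = 1121/2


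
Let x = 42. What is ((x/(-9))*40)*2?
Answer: -1120/3 ≈ -373.33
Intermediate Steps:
((x/(-9))*40)*2 = ((42/(-9))*40)*2 = ((42*(-⅑))*40)*2 = -14/3*40*2 = -560/3*2 = -1120/3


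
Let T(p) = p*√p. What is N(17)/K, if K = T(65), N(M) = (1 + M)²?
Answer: 324*√65/4225 ≈ 0.61827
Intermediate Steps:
T(p) = p^(3/2)
K = 65*√65 (K = 65^(3/2) = 65*√65 ≈ 524.05)
N(17)/K = (1 + 17)²/((65*√65)) = 18²*(√65/4225) = 324*(√65/4225) = 324*√65/4225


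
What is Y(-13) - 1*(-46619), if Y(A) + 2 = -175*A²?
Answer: 17042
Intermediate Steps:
Y(A) = -2 - 175*A²
Y(-13) - 1*(-46619) = (-2 - 175*(-13)²) - 1*(-46619) = (-2 - 175*169) + 46619 = (-2 - 29575) + 46619 = -29577 + 46619 = 17042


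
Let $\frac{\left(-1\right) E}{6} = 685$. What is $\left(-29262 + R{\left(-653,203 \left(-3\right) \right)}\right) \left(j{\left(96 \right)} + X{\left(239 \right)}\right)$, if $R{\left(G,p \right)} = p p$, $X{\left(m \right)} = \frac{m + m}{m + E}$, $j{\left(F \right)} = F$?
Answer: $\frac{126787792422}{3871} \approx 3.2753 \cdot 10^{7}$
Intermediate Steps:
$E = -4110$ ($E = \left(-6\right) 685 = -4110$)
$X{\left(m \right)} = \frac{2 m}{-4110 + m}$ ($X{\left(m \right)} = \frac{m + m}{m - 4110} = \frac{2 m}{-4110 + m}$)
$R{\left(G,p \right)} = p^{2}$
$\left(-29262 + R{\left(-653,203 \left(-3\right) \right)}\right) \left(j{\left(96 \right)} + X{\left(239 \right)}\right) = \left(-29262 + \left(203 \left(-3\right)\right)^{2}\right) \left(96 + 2 \cdot 239 \frac{1}{-4110 + 239}\right) = \left(-29262 + \left(-609\right)^{2}\right) \left(96 + 2 \cdot 239 \frac{1}{-3871}\right) = \left(-29262 + 370881\right) \left(96 + 2 \cdot 239 \left(- \frac{1}{3871}\right)\right) = 341619 \left(96 - \frac{478}{3871}\right) = 341619 \cdot \frac{371138}{3871} = \frac{126787792422}{3871}$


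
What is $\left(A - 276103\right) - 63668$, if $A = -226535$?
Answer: $-566306$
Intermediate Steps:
$\left(A - 276103\right) - 63668 = \left(-226535 - 276103\right) - 63668 = -502638 - 63668 = -566306$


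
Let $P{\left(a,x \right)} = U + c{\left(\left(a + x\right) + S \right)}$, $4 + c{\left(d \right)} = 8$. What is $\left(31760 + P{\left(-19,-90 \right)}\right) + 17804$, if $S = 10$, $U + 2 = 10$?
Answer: $49576$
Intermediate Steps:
$U = 8$ ($U = -2 + 10 = 8$)
$c{\left(d \right)} = 4$ ($c{\left(d \right)} = -4 + 8 = 4$)
$P{\left(a,x \right)} = 12$ ($P{\left(a,x \right)} = 8 + 4 = 12$)
$\left(31760 + P{\left(-19,-90 \right)}\right) + 17804 = \left(31760 + 12\right) + 17804 = 31772 + 17804 = 49576$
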